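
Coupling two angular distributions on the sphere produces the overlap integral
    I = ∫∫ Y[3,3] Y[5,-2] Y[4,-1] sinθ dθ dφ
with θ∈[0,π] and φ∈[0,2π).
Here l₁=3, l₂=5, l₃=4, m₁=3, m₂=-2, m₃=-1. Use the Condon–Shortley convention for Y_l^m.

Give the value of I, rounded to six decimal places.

Checks pass: Σm=0; 12 even; l₃=4∈[2,8].
(2·3+1)(2·5+1)(2·4+1) = 693
Δ: 4! 2! 6! / 13! → 1/180180
sum: t=1:−1/576 t=2:+1/144 t=3:−1/576 = 1/288
3j²(3 5 4; 0 0 0) = Δ·Π!·Σ² = 20/1001  (sign +1)
sum: t=0:+1/1728 = 1/1728
3j²(3 5 4; 3 -2 -1) = Δ·Π!·Σ² = 25/858  (sign -1)
combine: 4πI² = 693·20/1001·25/858 = 750/1859
take √, sign -1: I = -0.17917854

-0.179179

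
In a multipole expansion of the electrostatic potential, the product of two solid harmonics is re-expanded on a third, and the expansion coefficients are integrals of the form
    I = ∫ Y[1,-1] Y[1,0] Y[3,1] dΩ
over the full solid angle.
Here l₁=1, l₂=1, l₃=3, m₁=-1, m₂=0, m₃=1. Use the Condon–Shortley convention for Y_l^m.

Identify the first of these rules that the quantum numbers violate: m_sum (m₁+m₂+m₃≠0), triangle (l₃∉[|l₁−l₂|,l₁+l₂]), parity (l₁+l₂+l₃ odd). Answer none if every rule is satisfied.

azimuthal sum: -1 + 0 + 1 = 0  ✓
0 ≤ 3 ≤ 2 (triangle on l)  ✗
L = 1 + 1 + 3 = 5 (odd)

triangle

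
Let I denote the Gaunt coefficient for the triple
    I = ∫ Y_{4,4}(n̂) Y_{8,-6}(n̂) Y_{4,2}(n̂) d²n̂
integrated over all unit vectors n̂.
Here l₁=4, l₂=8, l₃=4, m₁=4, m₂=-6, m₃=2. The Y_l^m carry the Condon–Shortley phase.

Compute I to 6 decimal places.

Checks pass: Σm=0; 16 even; l₃=4∈[4,12].
(2·4+1)(2·8+1)(2·4+1) = 1377
Δ: 8! 0! 8! / 17! → 1/218790
sum: t=4:+1/331776 = 1/331776
3j²(4 8 4; 0 0 0) = Δ·Π!·Σ² = 490/21879  (sign +1)
sum: t=0:+1/58060800 = 1/58060800
3j²(4 8 4; 4 -6 2) = Δ·Π!·Σ² = 7/510  (sign +1)
combine: 4πI² = 1377·490/21879·7/510 = 1029/2431
take √, sign +1: I = 0.18353136

0.183531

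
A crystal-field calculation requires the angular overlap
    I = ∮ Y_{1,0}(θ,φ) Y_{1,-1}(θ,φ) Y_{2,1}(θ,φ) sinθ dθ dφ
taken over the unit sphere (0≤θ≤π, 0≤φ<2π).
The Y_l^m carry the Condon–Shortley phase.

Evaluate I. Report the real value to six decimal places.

-0.218510

m-sum 0 ✓  L=4 even ✓  0≤2≤2 ✓
Π(2lᵢ+1) = 3×3×5 = 45
triangle coeff Δ(1,1,2) = 1/30
Σ_t [0,0]: t=0:+1/1 = 1/1
(3j)²=2/15 [(1 1 2; 0 0 0)], sign=+1
Σ_t [0,0]: t=0:+1/2 = 1/2
(3j)²=1/10 [(1 1 2; 0 -1 1)], sign=-1
⇒ 4πI² = 3/5
I = (-1)√(3/5/(4π)) = -0.21850969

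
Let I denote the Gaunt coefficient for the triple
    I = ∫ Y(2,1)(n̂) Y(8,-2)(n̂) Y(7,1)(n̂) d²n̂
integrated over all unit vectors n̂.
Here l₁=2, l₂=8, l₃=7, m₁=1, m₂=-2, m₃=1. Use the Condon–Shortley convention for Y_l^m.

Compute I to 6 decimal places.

0.000000

Σlᵢ=17 odd — θ-integrand is odd under cosθ→−cosθ; I=0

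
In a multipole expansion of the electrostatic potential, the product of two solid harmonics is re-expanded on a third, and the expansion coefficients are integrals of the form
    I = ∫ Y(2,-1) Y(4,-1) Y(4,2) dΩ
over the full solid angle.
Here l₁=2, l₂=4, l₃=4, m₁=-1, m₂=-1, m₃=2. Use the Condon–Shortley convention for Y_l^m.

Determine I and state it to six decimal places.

Rules hold: Σm=0, L=10 even, 2≤4≤6.
N = 5·9·9 = 405
Δ = 2!·2!·6!/11! = 1/13860
Racah Σ t=0..2: t=0:+1/192 t=1:−1/36 t=2:+1/192 = -5/288
⇒ 3j(2 4 4; 0 0 0)² = 20/693, sgn -1
Racah Σ t=1..2: t=1:−1/96 t=2:+1/240 = -1/160
⇒ 3j(2 4 4; -1 -1 2)² = 27/1540, sgn -1
4πI² = N·(3j₀)²·(3jₘ)² = 1215/5929
I = +1·√(0.204925/4π) = 0.12770047

0.127700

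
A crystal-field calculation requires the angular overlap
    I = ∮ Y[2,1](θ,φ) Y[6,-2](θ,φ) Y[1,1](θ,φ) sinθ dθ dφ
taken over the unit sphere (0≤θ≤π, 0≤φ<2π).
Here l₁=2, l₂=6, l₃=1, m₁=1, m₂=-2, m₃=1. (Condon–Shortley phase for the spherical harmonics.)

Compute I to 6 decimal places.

l₃=1 ∉ [4,8] — triangle fails ⇒ I = 0

0.000000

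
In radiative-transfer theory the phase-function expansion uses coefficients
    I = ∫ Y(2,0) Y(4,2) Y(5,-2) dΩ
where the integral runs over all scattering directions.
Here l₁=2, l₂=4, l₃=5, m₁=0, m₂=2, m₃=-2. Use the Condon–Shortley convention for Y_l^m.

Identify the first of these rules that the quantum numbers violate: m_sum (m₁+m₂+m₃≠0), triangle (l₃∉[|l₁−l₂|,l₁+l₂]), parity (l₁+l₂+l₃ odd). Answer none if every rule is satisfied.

Σmᵢ = 0  ✓
l₃∈[|l₁−l₂|,l₁+l₂]=[2,6], have l₃=5  ✓
Σlᵢ = 11 ⇒ odd  ✗

parity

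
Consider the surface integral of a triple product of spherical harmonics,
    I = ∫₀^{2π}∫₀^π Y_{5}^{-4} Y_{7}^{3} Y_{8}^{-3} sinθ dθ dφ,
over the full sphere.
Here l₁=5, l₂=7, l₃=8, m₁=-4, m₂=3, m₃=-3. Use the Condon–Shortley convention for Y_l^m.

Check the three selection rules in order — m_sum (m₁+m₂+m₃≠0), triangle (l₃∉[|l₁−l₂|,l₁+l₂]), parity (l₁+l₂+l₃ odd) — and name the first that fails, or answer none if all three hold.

azimuthal sum: -4 + 3 − 3 = -4  ✗
2 ≤ 8 ≤ 12 (triangle on l)
L = 5 + 7 + 8 = 20 (even)

m_sum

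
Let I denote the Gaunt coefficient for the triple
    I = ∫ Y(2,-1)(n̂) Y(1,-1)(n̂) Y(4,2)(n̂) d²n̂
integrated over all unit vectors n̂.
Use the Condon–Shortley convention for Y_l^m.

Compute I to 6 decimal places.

|2−1|≤4≤2+1 violated ⇒ I = 0

0.000000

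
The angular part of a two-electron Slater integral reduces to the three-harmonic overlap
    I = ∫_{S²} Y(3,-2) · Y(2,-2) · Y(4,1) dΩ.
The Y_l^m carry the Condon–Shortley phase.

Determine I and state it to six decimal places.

0.000000

-2 − 2 + 1 = -3 ≠ 0: azimuthal integral kills it; I = 0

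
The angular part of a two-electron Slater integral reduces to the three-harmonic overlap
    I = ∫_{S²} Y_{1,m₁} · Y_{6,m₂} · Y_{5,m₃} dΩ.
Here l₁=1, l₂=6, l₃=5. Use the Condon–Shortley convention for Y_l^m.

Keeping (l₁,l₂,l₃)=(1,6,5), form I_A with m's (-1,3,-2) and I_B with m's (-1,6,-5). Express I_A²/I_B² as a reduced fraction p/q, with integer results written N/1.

Shared (l₁,l₂,l₃)=(1,6,5): N and (l;000)² cancel in I_A²/I_B².
A: Δ = 2!·0!·10!/13! = 1/858; Racah Σ t=2..2: t=2:+1/60480 = 1/60480; ⇒ 3j(1 6 5; -1 3 -2)² = 6/143, sgn -1
B: Δ = 2!·0!·10!/13! = 1/858; Racah Σ t=2..2: t=2:+1/7257600 = 1/7257600; ⇒ 3j(1 6 5; -1 6 -5)² = 1/13, sgn +1
I_A²/I_B² = (6/143)/(1/13) = 6/11

6/11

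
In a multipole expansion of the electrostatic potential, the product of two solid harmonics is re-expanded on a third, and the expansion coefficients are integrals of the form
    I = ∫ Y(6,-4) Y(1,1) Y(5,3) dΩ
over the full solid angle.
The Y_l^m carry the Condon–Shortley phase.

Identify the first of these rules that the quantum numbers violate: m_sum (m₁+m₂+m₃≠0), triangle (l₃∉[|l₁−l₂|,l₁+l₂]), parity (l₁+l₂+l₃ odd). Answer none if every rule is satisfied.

none

azimuthal sum: -4 + 1 + 3 = 0  ✓
5 ≤ 5 ≤ 7 (triangle on l)  ✓
L = 6 + 1 + 5 = 12 (even)  ✓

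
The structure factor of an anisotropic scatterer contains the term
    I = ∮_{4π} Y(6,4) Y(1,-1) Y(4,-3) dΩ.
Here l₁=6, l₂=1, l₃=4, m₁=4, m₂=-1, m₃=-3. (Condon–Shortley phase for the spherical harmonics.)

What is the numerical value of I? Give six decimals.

l₃=4 ∉ [5,7] — triangle fails ⇒ I = 0

0.000000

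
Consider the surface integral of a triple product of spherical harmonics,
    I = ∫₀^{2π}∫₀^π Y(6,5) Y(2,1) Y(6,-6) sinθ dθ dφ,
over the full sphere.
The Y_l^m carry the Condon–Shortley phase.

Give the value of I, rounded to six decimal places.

0.178412

Checks pass: Σm=0; 14 even; l₃=6∈[4,8].
(2·6+1)(2·2+1)(2·6+1) = 845
Δ: 2! 10! 2! / 15! → 1/90090
sum: t=0:+1/69120 t=1:−1/14400 t=2:+1/69120 = -7/172800
3j²(6 2 6; 0 0 0) = Δ·Π!·Σ² = 14/715  (sign -1)
sum: t=1:−1/7257600 = -1/7257600
3j²(6 2 6; 5 1 -6) = Δ·Π!·Σ² = 11/455  (sign -1)
combine: 4πI² = 845·14/715·11/455 = 2/5
take √, sign +1: I = 0.17841241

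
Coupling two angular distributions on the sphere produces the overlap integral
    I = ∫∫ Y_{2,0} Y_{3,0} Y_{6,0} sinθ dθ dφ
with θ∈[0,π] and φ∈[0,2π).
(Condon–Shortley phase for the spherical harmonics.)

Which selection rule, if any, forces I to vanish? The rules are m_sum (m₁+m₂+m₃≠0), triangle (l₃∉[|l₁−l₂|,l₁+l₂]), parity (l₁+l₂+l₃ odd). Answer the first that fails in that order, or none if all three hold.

triangle

m₁+m₂+m₃ = 0 + 0 + 0 = 0  ✓
triangle: |2−3|=1 ≤ l₃=6 ≤ 2+3=5  ✗
parity: l₁+l₂+l₃ = 11 is odd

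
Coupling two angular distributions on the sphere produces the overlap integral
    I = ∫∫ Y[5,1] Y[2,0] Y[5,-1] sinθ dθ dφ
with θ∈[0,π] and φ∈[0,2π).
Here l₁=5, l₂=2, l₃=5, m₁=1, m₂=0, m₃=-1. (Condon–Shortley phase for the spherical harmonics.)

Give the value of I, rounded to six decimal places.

-0.145565

Rules hold: Σm=0, L=12 even, 3≤5≤7.
N = 11·5·11 = 605
Δ = 2!·8!·2!/13! = 1/38610
Racah Σ t=0..2: t=0:+1/2880 t=1:−1/576 t=2:+1/2880 = -1/960
⇒ 3j(5 2 5; 0 0 0)² = 10/429, sgn +1
Racah Σ t=0..2: t=0:+1/2304 t=1:−1/720 t=2:+1/5760 = -1/1280
⇒ 3j(5 2 5; 1 0 -1)² = 27/1430, sgn -1
4πI² = N·(3j₀)²·(3jₘ)² = 45/169
I = -1·√(0.266272/4π) = -0.14556534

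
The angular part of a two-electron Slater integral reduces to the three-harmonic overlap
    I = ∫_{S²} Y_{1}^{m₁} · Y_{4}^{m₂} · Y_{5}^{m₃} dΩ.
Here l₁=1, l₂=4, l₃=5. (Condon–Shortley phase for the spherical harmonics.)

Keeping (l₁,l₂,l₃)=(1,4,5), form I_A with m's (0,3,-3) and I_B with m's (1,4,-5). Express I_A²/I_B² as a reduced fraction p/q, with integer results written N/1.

16/45

Shared (l₁,l₂,l₃)=(1,4,5): N and (l;000)² cancel in I_A²/I_B².
A: Δ = 0!·2!·8!/11! = 1/495; Racah Σ t=0..0: t=0:+1/5040 = 1/5040; ⇒ 3j(1 4 5; 0 3 -3)² = 16/495, sgn +1
B: Δ = 0!·2!·8!/11! = 1/495; Racah Σ t=0..0: t=0:+1/80640 = 1/80640; ⇒ 3j(1 4 5; 1 4 -5)² = 1/11, sgn +1
I_A²/I_B² = (16/495)/(1/11) = 16/45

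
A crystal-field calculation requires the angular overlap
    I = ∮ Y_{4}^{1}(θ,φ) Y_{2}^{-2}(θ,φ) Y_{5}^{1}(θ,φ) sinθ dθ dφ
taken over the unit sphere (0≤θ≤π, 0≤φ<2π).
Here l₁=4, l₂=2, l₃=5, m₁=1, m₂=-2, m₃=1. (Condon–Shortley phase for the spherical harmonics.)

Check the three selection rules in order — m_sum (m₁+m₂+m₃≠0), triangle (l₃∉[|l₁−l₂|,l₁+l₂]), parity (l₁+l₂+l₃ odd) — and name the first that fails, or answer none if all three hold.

parity

m₁+m₂+m₃ = 1 − 2 + 1 = 0  ✓
triangle: |4−2|=2 ≤ l₃=5 ≤ 4+2=6  ✓
parity: l₁+l₂+l₃ = 11 is odd  ✗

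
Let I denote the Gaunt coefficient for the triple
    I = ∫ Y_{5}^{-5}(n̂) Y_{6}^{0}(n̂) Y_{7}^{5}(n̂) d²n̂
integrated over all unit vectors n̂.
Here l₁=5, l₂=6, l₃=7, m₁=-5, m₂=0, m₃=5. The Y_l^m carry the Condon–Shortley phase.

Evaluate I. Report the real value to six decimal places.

-0.160857

Checks pass: Σm=0; 18 even; l₃=7∈[1,11].
(2·5+1)(2·6+1)(2·7+1) = 2145
Δ: 4! 6! 8! / 19! → 1/174594420
sum: t=0:+1/4147200 t=1:−1/207360 t=2:+1/82944 t=3:−1/207360 t=4:+1/4147200 = 1/345600
3j²(5 6 7; 0 0 0) = Δ·Π!·Σ² = 420/46189  (sign -1)
sum: t=4:+1/24883200 = 1/24883200
3j²(5 6 7; -5 0 5) = Δ·Π!·Σ² = 70/4199  (sign +1)
combine: 4πI² = 2145·420/46189·70/4199 = 441000/1356277
take √, sign -1: I = -0.16085707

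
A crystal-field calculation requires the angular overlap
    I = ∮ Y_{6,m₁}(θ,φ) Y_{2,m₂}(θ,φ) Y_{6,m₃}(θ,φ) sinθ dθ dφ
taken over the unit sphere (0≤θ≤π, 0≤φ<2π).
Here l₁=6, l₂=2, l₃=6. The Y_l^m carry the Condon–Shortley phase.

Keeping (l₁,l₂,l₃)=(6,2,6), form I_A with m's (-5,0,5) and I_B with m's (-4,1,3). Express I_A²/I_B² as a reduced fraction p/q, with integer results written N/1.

Same 6,2,6: normalisation and zero-m 3j drop out of the ratio.
A: Δ: 2! 10! 2! / 15! → 1/90090; sum: t=1:−1/3628800 t=2:+1/1451520 = 1/2419200; 3j²(6 2 6; -5 0 5) = Δ·Π!·Σ² = 11/910  (sign -1)
B: Δ: 2! 10! 2! / 15! → 1/90090; sum: t=1:−1/725760 t=2:+1/161280 = 1/207360; 3j²(6 2 6; -4 1 3) = Δ·Π!·Σ² = 7/286  (sign -1)
I_A²/I_B² = (11/910)/(7/286) = 121/245

121/245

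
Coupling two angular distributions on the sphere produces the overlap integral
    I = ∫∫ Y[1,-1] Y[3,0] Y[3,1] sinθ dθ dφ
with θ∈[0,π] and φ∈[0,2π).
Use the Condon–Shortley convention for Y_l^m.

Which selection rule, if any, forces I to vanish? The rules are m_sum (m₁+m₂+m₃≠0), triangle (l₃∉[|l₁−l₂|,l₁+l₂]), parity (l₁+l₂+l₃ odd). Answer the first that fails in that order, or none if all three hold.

Σmᵢ = 0  ✓
l₃∈[|l₁−l₂|,l₁+l₂]=[2,4], have l₃=3  ✓
Σlᵢ = 7 ⇒ odd  ✗

parity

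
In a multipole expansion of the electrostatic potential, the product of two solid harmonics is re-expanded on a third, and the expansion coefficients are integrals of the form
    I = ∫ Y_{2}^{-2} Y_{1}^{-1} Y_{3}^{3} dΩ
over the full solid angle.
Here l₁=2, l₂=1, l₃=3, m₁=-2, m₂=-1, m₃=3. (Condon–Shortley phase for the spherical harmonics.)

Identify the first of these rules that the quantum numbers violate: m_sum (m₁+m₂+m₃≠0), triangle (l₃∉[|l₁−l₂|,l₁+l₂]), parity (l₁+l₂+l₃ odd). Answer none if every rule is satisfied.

m₁+m₂+m₃ = -2 − 1 + 3 = 0  ✓
triangle: |2−1|=1 ≤ l₃=3 ≤ 2+1=3  ✓
parity: l₁+l₂+l₃ = 6 is even  ✓

none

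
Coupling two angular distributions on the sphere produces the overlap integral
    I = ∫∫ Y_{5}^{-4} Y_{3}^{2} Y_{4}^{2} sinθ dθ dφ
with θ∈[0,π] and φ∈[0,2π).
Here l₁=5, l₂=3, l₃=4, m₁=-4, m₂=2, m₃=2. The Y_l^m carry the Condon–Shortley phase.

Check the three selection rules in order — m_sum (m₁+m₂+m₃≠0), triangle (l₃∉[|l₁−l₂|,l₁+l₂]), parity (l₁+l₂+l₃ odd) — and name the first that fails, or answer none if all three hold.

none

azimuthal sum: -4 + 2 + 2 = 0  ✓
2 ≤ 4 ≤ 8 (triangle on l)  ✓
L = 5 + 3 + 4 = 12 (even)  ✓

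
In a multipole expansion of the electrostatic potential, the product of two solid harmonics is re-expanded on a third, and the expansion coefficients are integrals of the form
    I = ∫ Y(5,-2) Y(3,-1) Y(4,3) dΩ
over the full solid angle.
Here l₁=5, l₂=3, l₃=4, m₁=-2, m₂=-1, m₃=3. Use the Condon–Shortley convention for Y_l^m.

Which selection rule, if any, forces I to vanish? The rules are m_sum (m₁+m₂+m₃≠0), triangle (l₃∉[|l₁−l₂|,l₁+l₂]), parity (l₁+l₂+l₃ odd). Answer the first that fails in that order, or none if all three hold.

none

m₁+m₂+m₃ = -2 − 1 + 3 = 0  ✓
triangle: |5−3|=2 ≤ l₃=4 ≤ 5+3=8  ✓
parity: l₁+l₂+l₃ = 12 is even  ✓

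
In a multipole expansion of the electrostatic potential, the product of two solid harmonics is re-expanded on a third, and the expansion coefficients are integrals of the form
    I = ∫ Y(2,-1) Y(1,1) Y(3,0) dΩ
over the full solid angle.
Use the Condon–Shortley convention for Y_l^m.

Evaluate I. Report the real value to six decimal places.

0.143048

Checks pass: Σm=0; 6 even; l₃=3∈[1,3].
(2·2+1)(2·1+1)(2·3+1) = 105
Δ: 0! 4! 2! / 7! → 1/105
sum: t=0:+1/4 = 1/4
3j²(2 1 3; 0 0 0) = Δ·Π!·Σ² = 3/35  (sign -1)
sum: t=0:+1/12 = 1/12
3j²(2 1 3; -1 1 0) = Δ·Π!·Σ² = 1/35  (sign -1)
combine: 4πI² = 105·3/35·1/35 = 9/35
take √, sign +1: I = 0.14304817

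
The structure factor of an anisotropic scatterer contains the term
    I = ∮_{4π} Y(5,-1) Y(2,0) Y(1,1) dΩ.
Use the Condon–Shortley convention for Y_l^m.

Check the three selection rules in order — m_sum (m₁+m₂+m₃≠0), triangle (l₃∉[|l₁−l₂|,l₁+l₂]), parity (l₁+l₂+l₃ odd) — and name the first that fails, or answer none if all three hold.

azimuthal sum: -1 + 0 + 1 = 0  ✓
3 ≤ 1 ≤ 7 (triangle on l)  ✗
L = 5 + 2 + 1 = 8 (even)

triangle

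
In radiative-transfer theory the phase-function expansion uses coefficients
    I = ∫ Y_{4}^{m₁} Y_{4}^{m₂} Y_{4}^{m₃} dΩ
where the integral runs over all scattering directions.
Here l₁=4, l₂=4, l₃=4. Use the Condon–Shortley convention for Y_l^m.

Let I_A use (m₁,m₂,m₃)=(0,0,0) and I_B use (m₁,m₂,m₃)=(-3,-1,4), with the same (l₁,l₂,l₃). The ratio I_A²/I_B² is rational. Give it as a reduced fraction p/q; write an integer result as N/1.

162/245

Same 4,4,4: normalisation and zero-m 3j drop out of the ratio.
A: Δ: 4! 4! 4! / 13! → 1/450450; sum: t=0:+1/13824 t=1:−1/216 t=2:+1/64 t=3:−1/216 t=4:+1/13824 = 5/768; 3j²(4 4 4; 0 0 0) = Δ·Π!·Σ² = 18/1001  (sign +1)
B: Δ: 4! 4! 4! / 13! → 1/450450; sum: t=3:−1/3456 = -1/3456; 3j²(4 4 4; -3 -1 4) = Δ·Π!·Σ² = 35/1287  (sign -1)
I_A²/I_B² = (18/1001)/(35/1287) = 162/245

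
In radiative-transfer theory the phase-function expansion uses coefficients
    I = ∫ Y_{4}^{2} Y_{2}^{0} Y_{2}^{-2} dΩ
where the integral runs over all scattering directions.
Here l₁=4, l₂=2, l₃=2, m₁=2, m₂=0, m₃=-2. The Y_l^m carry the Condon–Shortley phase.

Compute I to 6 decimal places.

0.156078

Checks pass: Σm=0; 8 even; l₃=2∈[2,6].
(2·4+1)(2·2+1)(2·2+1) = 225
Δ: 4! 4! 0! / 9! → 1/630
sum: t=2:+1/16 = 1/16
3j²(4 2 2; 0 0 0) = Δ·Π!·Σ² = 2/35  (sign +1)
sum: t=2:+1/96 = 1/96
3j²(4 2 2; 2 0 -2) = Δ·Π!·Σ² = 1/42  (sign +1)
combine: 4πI² = 225·2/35·1/42 = 15/49
take √, sign +1: I = 0.15607835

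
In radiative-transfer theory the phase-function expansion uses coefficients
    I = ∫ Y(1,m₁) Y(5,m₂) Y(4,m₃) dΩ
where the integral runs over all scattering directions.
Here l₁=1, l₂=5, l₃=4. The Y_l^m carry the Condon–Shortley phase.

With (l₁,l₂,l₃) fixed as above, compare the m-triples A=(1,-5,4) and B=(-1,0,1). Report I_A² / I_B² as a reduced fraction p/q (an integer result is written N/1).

9/2

l's match ⇒ only the (l;m) 3-j factors differ between A and B.
A: triangle coeff Δ(1,5,4) = 1/495; Σ_t [0,0]: t=0:+1/80640 = 1/80640; (3j)²=1/11 [(1 5 4; 1 -5 4)], sign=+1
B: triangle coeff Δ(1,5,4) = 1/495; Σ_t [2,2]: t=2:+1/1440 = 1/1440; (3j)²=2/99 [(1 5 4; -1 0 1)], sign=-1
I_A²/I_B² = (1/11)/(2/99) = 9/2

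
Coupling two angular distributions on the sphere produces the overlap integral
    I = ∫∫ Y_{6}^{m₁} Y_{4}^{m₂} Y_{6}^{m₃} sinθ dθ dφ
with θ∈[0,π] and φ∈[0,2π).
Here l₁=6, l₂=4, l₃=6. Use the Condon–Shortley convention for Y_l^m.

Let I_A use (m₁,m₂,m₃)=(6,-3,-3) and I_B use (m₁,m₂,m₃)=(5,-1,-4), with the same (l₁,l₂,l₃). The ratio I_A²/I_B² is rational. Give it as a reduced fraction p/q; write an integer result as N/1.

Shared (l₁,l₂,l₃)=(6,4,6): N and (l;000)² cancel in I_A²/I_B².
A: Δ = 4!·8!·4!/17! = 1/15315300; Racah Σ t=0..0: t=0:+1/5806080 = 1/5806080; ⇒ 3j(6 4 6; 6 -3 -3)² = 9/884, sgn -1
B: Δ = 4!·8!·4!/17! = 1/15315300; Racah Σ t=0..1: t=0:+1/725760 t=1:−1/967680 = 1/2903040; ⇒ 3j(6 4 6; 5 -1 -4)² = 5/3094, sgn +1
I_A²/I_B² = (9/884)/(5/3094) = 63/10

63/10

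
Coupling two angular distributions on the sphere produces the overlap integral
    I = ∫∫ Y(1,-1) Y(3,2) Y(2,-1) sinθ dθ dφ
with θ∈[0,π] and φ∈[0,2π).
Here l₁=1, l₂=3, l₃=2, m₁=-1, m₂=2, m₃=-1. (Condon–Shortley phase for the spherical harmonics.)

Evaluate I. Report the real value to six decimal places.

Checks pass: Σm=0; 6 even; l₃=2∈[2,4].
(2·1+1)(2·3+1)(2·2+1) = 105
Δ: 2! 0! 4! / 7! → 1/105
sum: t=1:−1/4 = -1/4
3j²(1 3 2; 0 0 0) = Δ·Π!·Σ² = 3/35  (sign -1)
sum: t=2:+1/12 = 1/12
3j²(1 3 2; -1 2 -1) = Δ·Π!·Σ² = 2/21  (sign -1)
combine: 4πI² = 105·3/35·2/21 = 6/7
take √, sign +1: I = 0.26116903

0.261169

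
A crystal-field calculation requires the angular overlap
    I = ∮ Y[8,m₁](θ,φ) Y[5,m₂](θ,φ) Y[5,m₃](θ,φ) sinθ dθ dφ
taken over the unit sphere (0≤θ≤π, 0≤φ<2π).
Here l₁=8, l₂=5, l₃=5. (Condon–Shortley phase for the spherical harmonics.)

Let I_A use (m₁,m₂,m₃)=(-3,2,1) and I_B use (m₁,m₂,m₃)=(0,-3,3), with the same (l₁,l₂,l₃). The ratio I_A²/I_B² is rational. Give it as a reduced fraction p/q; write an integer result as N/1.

Same 8,5,5: normalisation and zero-m 3j drop out of the ratio.
A: Δ: 8! 8! 2! / 19! → 1/37413090; sum: t=5:−1/2073600 t=6:+1/1036800 t=7:−1/5806080 = 1/3225600; 3j²(8 5 5; -3 2 1) = Δ·Π!·Σ² = 27/4199  (sign +1)
B: Δ: 8! 8! 2! / 19! → 1/37413090; sum: t=0:+1/3251404800 t=1:−1/25401600 t=2:+1/4147200 = 73/361267200; 3j²(8 5 5; 0 -3 3) = Δ·Π!·Σ² = 5329/461890  (sign +1)
I_A²/I_B² = (27/4199)/(5329/461890) = 2970/5329

2970/5329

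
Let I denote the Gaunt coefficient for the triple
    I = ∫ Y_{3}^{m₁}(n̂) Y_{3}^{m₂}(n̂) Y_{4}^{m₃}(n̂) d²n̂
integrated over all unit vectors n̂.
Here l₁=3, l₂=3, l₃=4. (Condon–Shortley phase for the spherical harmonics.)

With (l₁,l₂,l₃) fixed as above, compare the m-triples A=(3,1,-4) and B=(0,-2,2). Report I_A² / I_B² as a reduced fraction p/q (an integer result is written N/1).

l's match ⇒ only the (l;m) 3-j factors differ between A and B.
A: triangle coeff Δ(3,3,4) = 1/34650; Σ_t [0,0]: t=0:+1/1152 = 1/1152; (3j)²=1/33 [(3 3 4; 3 1 -4)], sign=+1
B: triangle coeff Δ(3,3,4) = 1/34650; Σ_t [0,1]: t=0:+1/72 t=1:−1/96 = 1/288; (3j)²=1/462 [(3 3 4; 0 -2 2)], sign=+1
I_A²/I_B² = (1/33)/(1/462) = 14/1

14/1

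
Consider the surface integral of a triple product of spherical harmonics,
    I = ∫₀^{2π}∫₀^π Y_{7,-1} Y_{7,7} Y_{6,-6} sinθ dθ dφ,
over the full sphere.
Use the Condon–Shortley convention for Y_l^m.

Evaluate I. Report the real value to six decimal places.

0.043668

m-sum 0 ✓  L=20 even ✓  0≤6≤14 ✓
Π(2lᵢ+1) = 15×15×13 = 2925
triangle coeff Δ(7,7,6) = 1/2444321880
Σ_t [1,7]: t=1:−1/2612736000 t=2:+1/20736000 t=3:−1/1658880 t=4:+1/746496 t=5:−1/1658880 t=6:+1/20736000 t=7:−1/2612736000 = 1/4354560
(3j)²=1000/138567 [(7 7 6; 0 0 0)], sign=+1
Σ_t [8,8]: t=8:+1/20901888000 = 1/20901888000
(3j)²=11/9690 [(7 7 6; -1 7 -6)], sign=+1
⇒ 4πI² = 2500/104329
I = (+1)√(2500/104329/(4π)) = 0.04366792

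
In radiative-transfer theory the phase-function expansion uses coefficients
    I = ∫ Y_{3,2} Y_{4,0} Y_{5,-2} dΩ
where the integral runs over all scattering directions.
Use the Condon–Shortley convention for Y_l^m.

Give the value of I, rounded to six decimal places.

Rules hold: Σm=0, L=12 even, 1≤5≤7.
N = 7·9·11 = 693
Δ = 2!·4!·6!/13! = 1/180180
Racah Σ t=0..2: t=0:+1/576 t=1:−1/144 t=2:+1/576 = -1/288
⇒ 3j(3 4 5; 0 0 0)² = 20/1001, sgn +1
Racah Σ t=0..1: t=0:+1/576 t=1:−1/864 = 1/1728
⇒ 3j(3 4 5; 2 0 -2)² = 5/1287, sgn -1
4πI² = N·(3j₀)²·(3jₘ)² = 100/1859
I = -1·√(0.0537924/4π) = -0.06542675

-0.065427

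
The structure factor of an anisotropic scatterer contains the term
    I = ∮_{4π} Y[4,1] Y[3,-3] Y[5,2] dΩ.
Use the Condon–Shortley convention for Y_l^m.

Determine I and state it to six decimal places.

Rules hold: Σm=0, L=12 even, 1≤5≤7.
N = 9·7·11 = 693
Δ = 2!·6!·4!/13! = 1/180180
Racah Σ t=0..2: t=0:+1/576 t=1:−1/144 t=2:+1/576 = -1/288
⇒ 3j(4 3 5; 0 0 0)² = 20/1001, sgn +1
Racah Σ t=0..0: t=0:+1/1728 = 1/1728
⇒ 3j(4 3 5; 1 -3 2)² = 25/858, sgn -1
4πI² = N·(3j₀)²·(3jₘ)² = 750/1859
I = -1·√(0.403443/4π) = -0.17917854

-0.179179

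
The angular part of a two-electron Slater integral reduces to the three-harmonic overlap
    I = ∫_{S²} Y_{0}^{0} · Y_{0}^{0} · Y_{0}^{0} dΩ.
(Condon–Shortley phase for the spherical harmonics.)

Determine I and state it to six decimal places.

0.282095

Rules hold: Σm=0, L=0 even, 0≤0≤0.
N = 1·1·1 = 1
Δ = 0!·0!·0!/1! = 1/1
Racah Σ t=0..0: t=0:+1/1 = 1/1
⇒ 3j(0 0 0; 0 0 0)² = 1/1, sgn +1
(m-triple is (0,0,0) — same symbol as above.)
4πI² = N·(3j₀)²·(3jₘ)² = 1/1
I = +1·√(1/4π) = 0.28209479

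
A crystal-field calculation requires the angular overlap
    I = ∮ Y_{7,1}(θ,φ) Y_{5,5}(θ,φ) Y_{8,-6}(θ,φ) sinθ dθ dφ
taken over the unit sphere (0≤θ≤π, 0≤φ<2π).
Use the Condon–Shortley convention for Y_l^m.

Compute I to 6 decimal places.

0.142121

Checks pass: Σm=0; 20 even; l₃=8∈[2,12].
(2·7+1)(2·5+1)(2·8+1) = 2805
Δ: 4! 10! 6! / 21! → 1/814773960
sum: t=0:+1/87091200 t=1:−1/4976640 t=2:+1/2073600 t=3:−1/4976640 t=4:+1/87091200 = 1/9676800
3j²(7 5 8; 0 0 0) = Δ·Π!·Σ² = 360/46189  (sign +1)
sum: t=4:+1/1393459200 = 1/1393459200
3j²(7 5 8; 1 5 -6) = Δ·Π!·Σ² = 15/1292  (sign +1)
combine: 4πI² = 2805·360/46189·15/1292 = 20250/79781
take √, sign +1: I = 0.14212087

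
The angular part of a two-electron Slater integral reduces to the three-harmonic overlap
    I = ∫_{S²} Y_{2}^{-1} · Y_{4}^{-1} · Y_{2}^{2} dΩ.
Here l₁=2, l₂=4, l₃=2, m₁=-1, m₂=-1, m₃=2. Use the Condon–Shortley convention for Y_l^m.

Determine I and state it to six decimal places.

Rules hold: Σm=0, L=8 even, 2≤2≤6.
N = 5·9·5 = 225
Δ = 4!·0!·4!/9! = 1/630
Racah Σ t=2..2: t=2:+1/16 = 1/16
⇒ 3j(2 4 2; 0 0 0)² = 2/35, sgn +1
Racah Σ t=3..3: t=3:−1/144 = -1/144
⇒ 3j(2 4 2; -1 -1 2)² = 1/126, sgn -1
4πI² = N·(3j₀)²·(3jₘ)² = 5/49
I = -1·√(0.102041/4π) = -0.09011188

-0.090112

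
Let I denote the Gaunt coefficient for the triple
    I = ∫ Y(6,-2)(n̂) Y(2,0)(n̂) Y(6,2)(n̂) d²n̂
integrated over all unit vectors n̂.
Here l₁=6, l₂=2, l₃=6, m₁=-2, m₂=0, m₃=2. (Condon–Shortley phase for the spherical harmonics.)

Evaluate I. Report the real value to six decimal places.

Checks pass: Σm=0; 14 even; l₃=6∈[4,8].
(2·6+1)(2·2+1)(2·6+1) = 845
Δ: 2! 10! 2! / 15! → 1/90090
sum: t=0:+1/69120 t=1:−1/14400 t=2:+1/69120 = -7/172800
3j²(6 2 6; 0 0 0) = Δ·Π!·Σ² = 14/715  (sign -1)
sum: t=0:+1/322560 t=1:−1/30240 t=2:+1/69120 = -1/64512
3j²(6 2 6; -2 0 2) = Δ·Π!·Σ² = 10/1001  (sign -1)
combine: 4πI² = 845·14/715·10/1001 = 20/121
take √, sign +1: I = 0.11468784

0.114688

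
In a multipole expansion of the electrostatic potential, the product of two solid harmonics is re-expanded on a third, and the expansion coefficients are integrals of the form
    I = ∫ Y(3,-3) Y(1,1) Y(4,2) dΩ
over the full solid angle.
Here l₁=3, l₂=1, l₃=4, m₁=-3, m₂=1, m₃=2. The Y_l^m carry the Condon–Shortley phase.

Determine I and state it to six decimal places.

0.061558

Checks pass: Σm=0; 8 even; l₃=4∈[2,4].
(2·3+1)(2·1+1)(2·4+1) = 189
Δ: 0! 6! 2! / 9! → 1/252
sum: t=0:+1/36 = 1/36
3j²(3 1 4; 0 0 0) = Δ·Π!·Σ² = 4/63  (sign +1)
sum: t=0:+1/1440 = 1/1440
3j²(3 1 4; -3 1 2) = Δ·Π!·Σ² = 1/252  (sign +1)
combine: 4πI² = 189·4/63·1/252 = 1/21
take √, sign +1: I = 0.06155813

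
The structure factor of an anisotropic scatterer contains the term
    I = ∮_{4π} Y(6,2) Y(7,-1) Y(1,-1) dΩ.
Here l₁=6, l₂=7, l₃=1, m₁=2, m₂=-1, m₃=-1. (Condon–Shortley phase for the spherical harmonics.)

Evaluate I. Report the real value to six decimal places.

m-sum 0 ✓  L=14 even ✓  1≤1≤13 ✓
Π(2lᵢ+1) = 13×15×3 = 585
triangle coeff Δ(6,7,1) = 1/1365
Σ_t [6,6]: t=6:+1/518400 = 1/518400
(3j)²=7/195 [(6 7 1; 0 0 0)], sign=-1
Σ_t [4,4]: t=4:+1/1935360 = 1/1935360
(3j)²=1/91 [(6 7 1; 2 -1 -1)], sign=+1
⇒ 4πI² = 3/13
I = (-1)√(3/13/(4π)) = -0.13551395

-0.135514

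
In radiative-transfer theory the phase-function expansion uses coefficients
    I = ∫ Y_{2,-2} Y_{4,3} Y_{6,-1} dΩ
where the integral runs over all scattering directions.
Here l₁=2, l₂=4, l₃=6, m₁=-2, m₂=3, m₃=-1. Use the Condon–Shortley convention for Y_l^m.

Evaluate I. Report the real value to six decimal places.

Checks pass: Σm=0; 12 even; l₃=6∈[2,6].
(2·2+1)(2·4+1)(2·6+1) = 585
Δ: 0! 4! 8! / 13! → 1/6435
sum: t=0:+1/2304 = 1/2304
3j²(2 4 6; 0 0 0) = Δ·Π!·Σ² = 5/143  (sign +1)
sum: t=0:+1/120960 = 1/120960
3j²(2 4 6; -2 3 -1) = Δ·Π!·Σ² = 1/1287  (sign -1)
combine: 4πI² = 585·5/143·1/1287 = 25/1573
take √, sign -1: I = -0.03556319

-0.035563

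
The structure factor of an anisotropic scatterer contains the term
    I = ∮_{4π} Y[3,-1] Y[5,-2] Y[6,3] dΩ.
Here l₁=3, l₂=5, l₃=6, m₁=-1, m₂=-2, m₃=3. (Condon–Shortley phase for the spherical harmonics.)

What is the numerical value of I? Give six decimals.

m-sum 0 ✓  L=14 even ✓  2≤6≤8 ✓
Π(2lᵢ+1) = 7×11×13 = 1001
triangle coeff Δ(3,5,6) = 1/675675
Σ_t [0,2]: t=0:+1/8640 t=1:−1/2304 t=2:+1/8640 = -7/34560
(3j)²=7/429 [(3 5 6; 0 0 0)], sign=-1
Σ_t [0,2]: t=0:+1/34560 t=1:−1/8640 t=2:+1/40320 = -1/16128
(3j)²=18/1001 [(3 5 6; -1 -2 3)], sign=+1
⇒ 4πI² = 42/143
I = (-1)√(42/143/(4π)) = -0.15288036

-0.152880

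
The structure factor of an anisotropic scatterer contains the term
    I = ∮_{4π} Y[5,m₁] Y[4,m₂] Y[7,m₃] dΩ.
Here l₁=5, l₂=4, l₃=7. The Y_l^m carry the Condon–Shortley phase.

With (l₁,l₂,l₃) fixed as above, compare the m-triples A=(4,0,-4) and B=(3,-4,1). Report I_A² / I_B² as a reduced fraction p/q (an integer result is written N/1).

1485/343

Same 5,4,7: normalisation and zero-m 3j drop out of the ratio.
A: Δ: 2! 8! 6! / 17! → 1/6126120; sum: t=0:+1/483840 t=1:−1/1451520 = 1/725760; 3j²(5 4 7; 4 0 -4) = Δ·Π!·Σ² = 24/1547  (sign -1)
B: Δ: 2! 8! 6! / 17! → 1/6126120; sum: t=0:+1/2073600 = 1/2073600; 3j²(5 4 7; 3 -4 1) = Δ·Π!·Σ² = 392/109395  (sign +1)
I_A²/I_B² = (24/1547)/(392/109395) = 1485/343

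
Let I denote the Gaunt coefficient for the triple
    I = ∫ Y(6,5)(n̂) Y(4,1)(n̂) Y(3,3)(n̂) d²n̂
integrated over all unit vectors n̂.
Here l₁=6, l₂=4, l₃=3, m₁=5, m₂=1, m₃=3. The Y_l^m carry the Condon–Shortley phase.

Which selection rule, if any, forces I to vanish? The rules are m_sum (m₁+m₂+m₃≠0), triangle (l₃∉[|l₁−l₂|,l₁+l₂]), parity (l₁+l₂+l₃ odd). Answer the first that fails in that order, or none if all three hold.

Σmᵢ = 9  ✗
l₃∈[|l₁−l₂|,l₁+l₂]=[2,10], have l₃=3
Σlᵢ = 13 ⇒ odd

m_sum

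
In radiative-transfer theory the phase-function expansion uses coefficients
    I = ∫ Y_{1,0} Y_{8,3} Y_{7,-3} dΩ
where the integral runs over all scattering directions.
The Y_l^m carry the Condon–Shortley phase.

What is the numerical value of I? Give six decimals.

Rules hold: Σm=0, L=16 even, 7≤7≤9.
N = 3·17·15 = 765
Δ = 2!·0!·14!/17! = 1/2040
Racah Σ t=1..1: t=1:−1/25401600 = -1/25401600
⇒ 3j(1 8 7; 0 0 0)² = 8/255, sgn +1
Racah Σ t=1..1: t=1:−1/87091200 = -1/87091200
⇒ 3j(1 8 7; 0 3 -3)² = 11/408, sgn -1
4πI² = N·(3j₀)²·(3jₘ)² = 11/17
I = -1·√(0.647059/4π) = -0.22691696

-0.226917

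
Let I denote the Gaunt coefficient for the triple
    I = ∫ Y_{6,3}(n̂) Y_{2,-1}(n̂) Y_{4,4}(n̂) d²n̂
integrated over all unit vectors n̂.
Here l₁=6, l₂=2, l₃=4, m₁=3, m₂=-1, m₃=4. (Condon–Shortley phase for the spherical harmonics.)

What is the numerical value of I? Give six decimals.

0.000000

Σmᵢ = 6 ≠ 0, so the φ-integral vanishes; I = 0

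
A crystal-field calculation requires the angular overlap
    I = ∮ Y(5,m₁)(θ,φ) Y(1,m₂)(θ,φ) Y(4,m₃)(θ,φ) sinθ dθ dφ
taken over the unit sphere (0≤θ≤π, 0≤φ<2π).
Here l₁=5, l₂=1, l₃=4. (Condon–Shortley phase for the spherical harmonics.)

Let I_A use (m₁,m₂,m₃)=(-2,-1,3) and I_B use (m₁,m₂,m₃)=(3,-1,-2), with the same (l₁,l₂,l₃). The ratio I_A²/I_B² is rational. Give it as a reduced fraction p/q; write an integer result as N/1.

3/28

Shared (l₁,l₂,l₃)=(5,1,4): N and (l;000)² cancel in I_A²/I_B².
A: Δ = 2!·8!·0!/11! = 1/495; Racah Σ t=0..0: t=0:+1/10080 = 1/10080; ⇒ 3j(5 1 4; -2 -1 3)² = 1/165, sgn -1
B: Δ = 2!·8!·0!/11! = 1/495; Racah Σ t=0..0: t=0:+1/2880 = 1/2880; ⇒ 3j(5 1 4; 3 -1 -2)² = 28/495, sgn +1
I_A²/I_B² = (1/165)/(28/495) = 3/28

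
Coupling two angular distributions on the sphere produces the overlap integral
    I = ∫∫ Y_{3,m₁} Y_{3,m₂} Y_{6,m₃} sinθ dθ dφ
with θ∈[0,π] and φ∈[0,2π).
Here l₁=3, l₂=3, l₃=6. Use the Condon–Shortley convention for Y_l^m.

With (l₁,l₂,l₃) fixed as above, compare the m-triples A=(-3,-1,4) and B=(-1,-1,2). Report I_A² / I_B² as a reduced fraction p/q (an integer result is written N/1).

l's match ⇒ only the (l;m) 3-j factors differ between A and B.
A: triangle coeff Δ(3,3,6) = 1/12012; Σ_t [0,0]: t=0:+1/34560 = 1/34560; (3j)²=5/286 [(3 3 6; -3 -1 4)], sign=+1
B: triangle coeff Δ(3,3,6) = 1/12012; Σ_t [0,0]: t=0:+1/2304 = 1/2304; (3j)²=5/143 [(3 3 6; -1 -1 2)], sign=+1
I_A²/I_B² = (5/286)/(5/143) = 1/2

1/2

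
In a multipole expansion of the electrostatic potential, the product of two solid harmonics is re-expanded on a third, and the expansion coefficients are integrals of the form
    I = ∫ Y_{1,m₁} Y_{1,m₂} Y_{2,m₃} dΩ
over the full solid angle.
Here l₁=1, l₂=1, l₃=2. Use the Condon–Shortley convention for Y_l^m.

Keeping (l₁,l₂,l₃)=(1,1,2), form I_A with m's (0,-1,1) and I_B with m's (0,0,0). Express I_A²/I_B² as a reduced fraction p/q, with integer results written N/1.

3/4

Shared (l₁,l₂,l₃)=(1,1,2): N and (l;000)² cancel in I_A²/I_B².
A: Δ = 0!·2!·2!/5! = 1/30; Racah Σ t=0..0: t=0:+1/2 = 1/2; ⇒ 3j(1 1 2; 0 -1 1)² = 1/10, sgn -1
B: Δ = 0!·2!·2!/5! = 1/30; Racah Σ t=0..0: t=0:+1/1 = 1/1; ⇒ 3j(1 1 2; 0 0 0)² = 2/15, sgn +1
I_A²/I_B² = (1/10)/(2/15) = 3/4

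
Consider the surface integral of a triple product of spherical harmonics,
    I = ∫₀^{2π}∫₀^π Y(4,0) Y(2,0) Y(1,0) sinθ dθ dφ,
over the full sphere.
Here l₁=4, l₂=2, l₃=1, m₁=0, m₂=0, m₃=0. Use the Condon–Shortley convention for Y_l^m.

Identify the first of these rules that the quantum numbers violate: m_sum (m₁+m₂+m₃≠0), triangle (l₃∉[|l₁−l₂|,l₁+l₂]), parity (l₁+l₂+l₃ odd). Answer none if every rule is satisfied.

triangle

m₁+m₂+m₃ = 0 + 0 + 0 = 0  ✓
triangle: |4−2|=2 ≤ l₃=1 ≤ 4+2=6  ✗
parity: l₁+l₂+l₃ = 7 is odd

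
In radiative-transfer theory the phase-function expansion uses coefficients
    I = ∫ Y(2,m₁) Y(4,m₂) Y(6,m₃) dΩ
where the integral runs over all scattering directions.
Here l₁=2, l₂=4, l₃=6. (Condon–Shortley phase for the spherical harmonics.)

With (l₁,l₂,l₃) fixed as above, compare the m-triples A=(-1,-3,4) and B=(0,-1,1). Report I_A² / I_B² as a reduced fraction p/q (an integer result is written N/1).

8/7

Same 2,4,6: normalisation and zero-m 3j drop out of the ratio.
A: Δ: 0! 4! 8! / 13! → 1/6435; sum: t=0:+1/30240 = 1/30240; 3j²(2 4 6; -1 -3 4) = Δ·Π!·Σ² = 16/429  (sign +1)
B: Δ: 0! 4! 8! / 13! → 1/6435; sum: t=0:+1/2880 = 1/2880; 3j²(2 4 6; 0 -1 1) = Δ·Π!·Σ² = 14/429  (sign -1)
I_A²/I_B² = (16/429)/(14/429) = 8/7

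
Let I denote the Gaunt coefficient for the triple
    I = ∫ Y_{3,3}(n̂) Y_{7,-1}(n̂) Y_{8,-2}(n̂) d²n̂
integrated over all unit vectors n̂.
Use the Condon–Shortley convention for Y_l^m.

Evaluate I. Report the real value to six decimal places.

Rules hold: Σm=0, L=18 even, 4≤8≤10.
N = 7·15·17 = 1785
Δ = 2!·4!·12!/19! = 1/5290740
Racah Σ t=0..2: t=0:+1/7257600 t=1:−1/2073600 t=2:+1/7257600 = -1/4838400
⇒ 3j(3 7 8; 0 0 0)² = 252/20995, sgn -1
Racah Σ t=0..0: t=0:+1/24883200 = 1/24883200
⇒ 3j(3 7 8; 3 -1 -2)² = 70/4199, sgn +1
4πI² = N·(3j₀)²·(3jₘ)² = 370440/1037153
I = -1·√(0.35717/4π) = -0.16859030

-0.168590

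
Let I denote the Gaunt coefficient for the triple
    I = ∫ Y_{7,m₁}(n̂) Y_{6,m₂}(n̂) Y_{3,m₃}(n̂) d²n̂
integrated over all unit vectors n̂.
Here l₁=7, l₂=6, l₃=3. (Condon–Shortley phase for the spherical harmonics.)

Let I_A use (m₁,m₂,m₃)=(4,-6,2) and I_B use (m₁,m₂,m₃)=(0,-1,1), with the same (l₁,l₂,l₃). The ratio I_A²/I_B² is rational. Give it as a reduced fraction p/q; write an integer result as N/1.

l's match ⇒ only the (l;m) 3-j factors differ between A and B.
A: triangle coeff Δ(7,6,3) = 1/2042040; Σ_t [0,0]: t=0:+1/43545600 = 1/43545600; (3j)²=11/3094 [(7 6 3; 4 -6 2)], sign=-1
B: triangle coeff Δ(7,6,3) = 1/2042040; Σ_t [3,5]: t=3:−1/1451520 t=4:+1/103680 t=5:−1/115200 = 1/3628800; (3j)²=1/36465 [(7 6 3; 0 -1 1)], sign=+1
I_A²/I_B² = (11/3094)/(1/36465) = 1815/14

1815/14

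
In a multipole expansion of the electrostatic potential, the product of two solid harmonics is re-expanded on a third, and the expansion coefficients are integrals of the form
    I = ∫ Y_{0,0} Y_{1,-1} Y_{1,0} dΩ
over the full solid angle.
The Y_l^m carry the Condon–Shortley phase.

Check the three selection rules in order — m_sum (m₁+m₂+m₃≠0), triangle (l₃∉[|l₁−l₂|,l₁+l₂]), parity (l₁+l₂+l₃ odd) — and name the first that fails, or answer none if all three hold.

m_sum

azimuthal sum: 0 − 1 + 0 = -1  ✗
1 ≤ 1 ≤ 1 (triangle on l)
L = 0 + 1 + 1 = 2 (even)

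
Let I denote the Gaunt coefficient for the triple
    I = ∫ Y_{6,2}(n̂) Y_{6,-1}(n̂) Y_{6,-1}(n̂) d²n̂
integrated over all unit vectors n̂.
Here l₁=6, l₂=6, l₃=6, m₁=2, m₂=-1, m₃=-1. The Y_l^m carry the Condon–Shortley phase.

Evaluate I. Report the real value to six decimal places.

0.117335

m-sum 0 ✓  L=18 even ✓  0≤6≤12 ✓
Π(2lᵢ+1) = 13×13×13 = 2197
triangle coeff Δ(6,6,6) = 1/325909584
Σ_t [0,6]: t=0:+1/373248000 t=1:−1/1728000 t=2:+1/110592 t=3:−1/46656 t=4:+1/110592 t=5:−1/1728000 t=6:+1/373248000 = -7/1555200
(3j)²=400/46189 [(6 6 6; 0 0 0)], sign=-1
Σ_t [0,4]: t=0:+1/4147200 t=1:−1/207360 t=2:+1/82944 t=3:−1/207360 t=4:+1/4147200 = 1/345600
(3j)²=420/46189 [(6 6 6; 2 -1 -1)], sign=-1
⇒ 4πI² = 2184000/12623809
I = (+1)√(2184000/12623809/(4π)) = 0.11733462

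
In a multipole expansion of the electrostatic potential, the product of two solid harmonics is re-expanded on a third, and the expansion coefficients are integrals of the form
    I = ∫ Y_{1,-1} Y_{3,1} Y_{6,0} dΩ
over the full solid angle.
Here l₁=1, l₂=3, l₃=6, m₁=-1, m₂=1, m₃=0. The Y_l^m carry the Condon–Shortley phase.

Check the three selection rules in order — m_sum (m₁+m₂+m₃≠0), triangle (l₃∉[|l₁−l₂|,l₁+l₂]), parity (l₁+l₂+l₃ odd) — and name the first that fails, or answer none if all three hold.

triangle

Σmᵢ = 0  ✓
l₃∈[|l₁−l₂|,l₁+l₂]=[2,4], have l₃=6  ✗
Σlᵢ = 10 ⇒ even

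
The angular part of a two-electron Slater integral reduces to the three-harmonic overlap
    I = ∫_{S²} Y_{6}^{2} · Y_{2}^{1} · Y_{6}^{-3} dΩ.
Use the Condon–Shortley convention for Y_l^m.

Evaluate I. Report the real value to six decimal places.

-0.140463

Rules hold: Σm=0, L=14 even, 4≤6≤8.
N = 13·5·13 = 845
Δ = 2!·10!·2!/15! = 1/90090
Racah Σ t=0..2: t=0:+1/69120 t=1:−1/14400 t=2:+1/69120 = -7/172800
⇒ 3j(6 2 6; 0 0 0)² = 14/715, sgn -1
Racah Σ t=1..2: t=1:−1/60480 t=2:+1/161280 = -1/96768
⇒ 3j(6 2 6; 2 1 -3)² = 15/1001, sgn +1
4πI² = N·(3j₀)²·(3jₘ)² = 30/121
I = -1·√(0.247934/4π) = -0.14046335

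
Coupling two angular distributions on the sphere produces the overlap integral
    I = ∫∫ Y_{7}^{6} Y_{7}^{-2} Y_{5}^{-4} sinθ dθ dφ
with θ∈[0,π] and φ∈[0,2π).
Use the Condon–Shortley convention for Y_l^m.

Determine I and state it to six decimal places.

0.000000

l₁+l₂+l₃=19 is odd: 3j(l;000)=0 ⇒ I=0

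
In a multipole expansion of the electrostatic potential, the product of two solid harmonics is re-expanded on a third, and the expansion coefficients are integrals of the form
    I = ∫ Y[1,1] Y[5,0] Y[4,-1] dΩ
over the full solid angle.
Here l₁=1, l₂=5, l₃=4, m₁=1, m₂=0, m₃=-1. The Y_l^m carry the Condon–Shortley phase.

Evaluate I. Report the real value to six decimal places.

Checks pass: Σm=0; 10 even; l₃=4∈[4,6].
(2·1+1)(2·5+1)(2·4+1) = 297
Δ: 2! 0! 8! / 11! → 1/495
sum: t=1:−1/576 = -1/576
3j²(1 5 4; 0 0 0) = Δ·Π!·Σ² = 5/99  (sign -1)
sum: t=0:+1/1440 = 1/1440
3j²(1 5 4; 1 0 -1) = Δ·Π!·Σ² = 2/99  (sign -1)
combine: 4πI² = 297·5/99·2/99 = 10/33
take √, sign +1: I = 0.15528807

0.155288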